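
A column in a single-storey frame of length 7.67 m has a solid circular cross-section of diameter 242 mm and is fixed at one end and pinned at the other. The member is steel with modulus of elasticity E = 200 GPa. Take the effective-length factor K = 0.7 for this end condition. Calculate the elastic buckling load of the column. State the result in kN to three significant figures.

I = πd⁴/64 = π×242⁴/64 = 1.684×10^8 mm⁴
I = 1.684×10^8 mm⁴ = 1.684×10^-4 m⁴
Effective length L_e = K·L = 0.7 × 7.67 = 5.369 m
P_cr = π²EI / L_e² = π² × 200×10⁹ × 1.684×10^-4 / 5.369² = 1.153×10^7 N

P_cr ≈ 11500 kN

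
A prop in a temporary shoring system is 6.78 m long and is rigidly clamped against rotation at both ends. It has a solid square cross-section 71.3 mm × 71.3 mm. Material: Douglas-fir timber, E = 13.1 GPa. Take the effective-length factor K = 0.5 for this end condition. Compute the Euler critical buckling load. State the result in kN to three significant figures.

P_cr ≈ 24.2 kN

I = a⁴/12 = 71.3⁴/12 = 2.154×10^6 mm⁴
I = 2.154×10^6 mm⁴ = 2.154×10^-6 m⁴
Effective length L_e = K·L = 0.5 × 6.78 = 3.390 m
P_cr = π²EI / L_e² = π² × 13.1×10⁹ × 2.154×10^-6 / 3.390² = 2.423×10^4 N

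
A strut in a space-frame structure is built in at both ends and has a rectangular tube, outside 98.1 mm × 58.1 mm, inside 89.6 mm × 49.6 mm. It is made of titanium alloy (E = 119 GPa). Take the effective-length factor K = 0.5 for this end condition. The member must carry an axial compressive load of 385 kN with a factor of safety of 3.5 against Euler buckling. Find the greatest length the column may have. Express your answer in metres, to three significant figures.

Weak-axis I_min = (h_o·b_o³ − h_i·b_i³)/12 with b_o = 58.1, b_i = 49.60 mm (shorter outer/inner sides).
I_min = (98.1×58.1³ − 89.60×49.60³)/12 = 6.922×10^5 mm⁴
I = 6.922×10^-7 m⁴
Required critical load P_cr = n·P = 3.5 × 385 = 1348 kN = 1.347×10^6 N
From P_cr = π²EI/(K·L)²:  L = (1/K)·√(π²EI/P_cr) = (1/0.5)·√(π²×1.19×10^11×6.922×10^-7/1.347×10^6)
L = 1.55 m

L_max ≈ 1.55 m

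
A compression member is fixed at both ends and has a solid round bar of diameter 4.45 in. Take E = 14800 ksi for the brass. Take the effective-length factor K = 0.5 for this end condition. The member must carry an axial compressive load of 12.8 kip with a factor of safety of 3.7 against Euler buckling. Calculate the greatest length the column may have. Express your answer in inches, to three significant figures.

I = πd⁴/64 = π×4.45⁴/64 = 19.25 in⁴
Required critical load P_cr = n·P = 3.7 × 12.8 = 47.36 kip = 4.736×10^4 lb
From P_cr = π²EI/(K·L)²:  L = (1/K)·√(π²EI/P_cr) = (1/0.5)·√(π²×1.48×10^7×19.25/4.736×10^4)
L = 487 in

L_max ≈ 487 in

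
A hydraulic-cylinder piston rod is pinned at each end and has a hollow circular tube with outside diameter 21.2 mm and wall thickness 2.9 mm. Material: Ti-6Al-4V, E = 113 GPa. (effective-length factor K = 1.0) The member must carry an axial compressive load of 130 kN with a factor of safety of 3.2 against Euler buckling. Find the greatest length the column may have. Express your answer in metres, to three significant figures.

Inner diameter d_i = 21.2 − 2×2.9 = 15.40 mm
I = π(d_o⁴ − d_i⁴)/64 = π(21.2⁴ − 15.40⁴)/64 = 7.155×10^3 mm⁴
I = 7.155×10^-9 m⁴
Required critical load P_cr = n·P = 3.2 × 130 = 416.0 kN = 4.160×10^5 N
From P_cr = π²EI/(K·L)²:  L = (1/K)·√(π²EI/P_cr) = (1/1)·√(π²×1.13×10^11×7.155×10^-9/4.160×10^5)
L = 0.138 m

L_max ≈ 0.138 m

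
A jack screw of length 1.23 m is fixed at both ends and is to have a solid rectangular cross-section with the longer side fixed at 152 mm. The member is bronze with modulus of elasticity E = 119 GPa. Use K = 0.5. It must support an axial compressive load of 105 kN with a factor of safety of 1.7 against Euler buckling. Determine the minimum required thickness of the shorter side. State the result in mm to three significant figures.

Required P_cr = n·P = 1.7 × 105 = 178.5 kN
L_e = K·L = 0.5 × 1.23 = 0.6150 m
Required I = P_cr·L_e²/(π²E) = 1.785×10^5 × 0.6150² / (π² × 1.19×10^11) = 5.748×10^-8 m⁴
I_req = 5.748×10^4 mm⁴
Rectangle, weak axis: I_min = h·b³/12 with h = 152 mm fixed  ⇒  b = (12I/h)^(1/3) = 16.6 mm

b ≈ 16.6 mm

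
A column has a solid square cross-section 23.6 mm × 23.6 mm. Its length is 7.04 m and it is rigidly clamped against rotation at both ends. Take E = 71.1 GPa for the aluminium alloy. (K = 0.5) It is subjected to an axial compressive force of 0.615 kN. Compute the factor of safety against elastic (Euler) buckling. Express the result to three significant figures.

I = a⁴/12 = 23.6⁴/12 = 2.585×10^4 mm⁴
I = 2.585×10^4 mm⁴ = 2.585×10^-8 m⁴
Effective length L_e = K·L = 0.5 × 7.04 = 3.520 m
P_cr = π²EI / L_e² = π² × 71.1×10⁹ × 2.585×10^-8 / 3.520² = 1.464×10^3 N
Factor of safety n = P_cr / P = 1.4640 / 0.615 = 2.38

n ≈ 2.38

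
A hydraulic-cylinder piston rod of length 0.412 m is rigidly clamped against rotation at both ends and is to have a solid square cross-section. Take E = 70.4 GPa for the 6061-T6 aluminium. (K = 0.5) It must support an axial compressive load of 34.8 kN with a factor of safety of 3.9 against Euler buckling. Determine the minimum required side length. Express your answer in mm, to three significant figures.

a ≈ 17.8 mm

Required P_cr = n·P = 3.9 × 34.8 = 135.7 kN
L_e = K·L = 0.5 × 0.412 = 0.2060 m
Required I = P_cr·L_e²/(π²E) = 1.357×10^5 × 0.2060² / (π² × 7.04×10^10) = 8.289×10^-9 m⁴
I_req = 8.289×10^3 mm⁴
Solid square: I = a⁴/12  ⇒  a = (12I)^(1/4) = (12×8.289×10^3)^(1/4) = 17.8 mm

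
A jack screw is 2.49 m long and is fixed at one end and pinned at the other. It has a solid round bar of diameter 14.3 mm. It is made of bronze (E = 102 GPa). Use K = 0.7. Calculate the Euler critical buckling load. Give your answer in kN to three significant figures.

P_cr ≈ 0.680 kN

I = πd⁴/64 = π×14.3⁴/64 = 2.053×10^3 mm⁴
I = 2.053×10^3 mm⁴ = 2.053×10^-9 m⁴
Effective length L_e = K·L = 0.7 × 2.49 = 1.743 m
P_cr = π²EI / L_e² = π² × 102×10⁹ × 2.053×10^-9 / 1.743² = 680.2 N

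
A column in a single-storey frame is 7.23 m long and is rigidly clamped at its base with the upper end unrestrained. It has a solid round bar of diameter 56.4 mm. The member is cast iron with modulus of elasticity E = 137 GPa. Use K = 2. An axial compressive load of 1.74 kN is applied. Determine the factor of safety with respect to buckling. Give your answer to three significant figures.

I = πd⁴/64 = π×56.4⁴/64 = 4.967×10^5 mm⁴
I = 4.967×10^5 mm⁴ = 4.967×10^-7 m⁴
Effective length L_e = K·L = 2 × 7.23 = 14.46 m
P_cr = π²EI / L_e² = π² × 137×10⁹ × 4.967×10^-7 / 14.46² = 3.212×10^3 N
Factor of safety n = P_cr / P = 3.2120 / 1.74 = 1.85

n ≈ 1.85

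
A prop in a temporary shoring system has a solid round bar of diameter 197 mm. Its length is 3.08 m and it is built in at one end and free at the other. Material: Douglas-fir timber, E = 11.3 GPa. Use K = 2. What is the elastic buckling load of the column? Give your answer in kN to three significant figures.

P_cr ≈ 217 kN

I = πd⁴/64 = π×197⁴/64 = 7.393×10^7 mm⁴
I = 7.393×10^7 mm⁴ = 7.393×10^-5 m⁴
Effective length L_e = K·L = 2 × 3.08 = 6.160 m
P_cr = π²EI / L_e² = π² × 11.3×10⁹ × 7.393×10^-5 / 6.160² = 2.173×10^5 N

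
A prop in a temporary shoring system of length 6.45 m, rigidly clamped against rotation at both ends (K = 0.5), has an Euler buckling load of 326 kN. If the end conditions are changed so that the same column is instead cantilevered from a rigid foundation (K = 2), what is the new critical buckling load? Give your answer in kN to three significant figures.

P_cr ≈ 20.4 kN

P_cr ∝ 1/K², so P_cr,new = P_cr,old × (K_old/K_new)² = 326 × (0.5/2)²
= 326 × 0.06250 = 20.4 kN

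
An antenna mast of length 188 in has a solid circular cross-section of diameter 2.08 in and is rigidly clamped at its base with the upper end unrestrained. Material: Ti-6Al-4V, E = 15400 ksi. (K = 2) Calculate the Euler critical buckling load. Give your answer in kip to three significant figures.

P_cr ≈ 0.988 kip

I = πd⁴/64 = π×2.08⁴/64 = 0.9188 in⁴
Effective length L_e = K·L = 2 × 188 = 376.0 in
P_cr = π²EI / L_e² = π² × 15400×10³ × 0.9188 / 376.0² = 987.8 lb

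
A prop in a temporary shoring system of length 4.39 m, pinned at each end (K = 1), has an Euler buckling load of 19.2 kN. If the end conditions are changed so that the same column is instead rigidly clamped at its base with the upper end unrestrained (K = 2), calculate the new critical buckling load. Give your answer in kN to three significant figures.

P_cr ≈ 4.80 kN

P_cr ∝ 1/K², so P_cr,new = P_cr,old × (K_old/K_new)² = 19.2 × (1/2)²
= 19.2 × 0.2500 = 4.80 kN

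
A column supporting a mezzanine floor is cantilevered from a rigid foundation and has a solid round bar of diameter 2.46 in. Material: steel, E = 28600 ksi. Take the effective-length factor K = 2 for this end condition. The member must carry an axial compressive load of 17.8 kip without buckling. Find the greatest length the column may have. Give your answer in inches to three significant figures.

I = πd⁴/64 = π×2.46⁴/64 = 1.798 in⁴
At the buckling limit P_cr = P = 1.780×10^4 lb
From P_cr = π²EI/(K·L)²:  L = (1/K)·√(π²EI/P_cr) = (1/2)·√(π²×2.86×10^7×1.798/1.780×10^4)
L = 84.4 in

L_max ≈ 84.4 in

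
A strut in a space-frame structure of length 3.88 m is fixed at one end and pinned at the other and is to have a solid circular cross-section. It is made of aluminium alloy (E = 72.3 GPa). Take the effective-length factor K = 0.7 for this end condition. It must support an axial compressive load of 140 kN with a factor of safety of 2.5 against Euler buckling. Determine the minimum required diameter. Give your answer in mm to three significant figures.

Required P_cr = n·P = 2.5 × 140 = 350.0 kN
L_e = K·L = 0.7 × 3.88 = 2.716 m
Required I = P_cr·L_e²/(π²E) = 3.500×10^5 × 2.716² / (π² × 7.23×10^10) = 3.618×10^-6 m⁴
I_req = 3.618×10^6 mm⁴
Solid circle: I = πd⁴/64  ⇒  d = (64I/π)^(1/4) = (64×3.618×10^6/π)^(1/4) = 92.7 mm

d ≈ 92.7 mm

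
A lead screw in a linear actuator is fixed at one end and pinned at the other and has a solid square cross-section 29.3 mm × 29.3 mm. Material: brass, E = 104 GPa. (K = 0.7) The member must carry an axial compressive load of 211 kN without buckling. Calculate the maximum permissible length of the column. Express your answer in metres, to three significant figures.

I = a⁴/12 = 29.3⁴/12 = 6.142×10^4 mm⁴
I = 6.142×10^-8 m⁴
At the buckling limit P_cr = P = 2.110×10^5 N
From P_cr = π²EI/(K·L)²:  L = (1/K)·√(π²EI/P_cr) = (1/0.7)·√(π²×1.04×10^11×6.142×10^-8/2.110×10^5)
L = 0.781 m

L_max ≈ 0.781 m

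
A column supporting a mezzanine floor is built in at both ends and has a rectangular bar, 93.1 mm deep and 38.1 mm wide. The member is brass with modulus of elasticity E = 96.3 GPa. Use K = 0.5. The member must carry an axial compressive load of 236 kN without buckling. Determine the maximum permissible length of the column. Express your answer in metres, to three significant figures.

Buckling occurs about the weak axis: I_min = h·b³/12 with b = 38.1 mm (the shorter side).
I_min = 93.1×38.1³/12 = 4.291×10^5 mm⁴
I = 4.291×10^-7 m⁴
At the buckling limit P_cr = P = 2.360×10^5 N
From P_cr = π²EI/(K·L)²:  L = (1/K)·√(π²EI/P_cr) = (1/0.5)·√(π²×9.63×10^10×4.291×10^-7/2.360×10^5)
L = 2.63 m

L_max ≈ 2.63 m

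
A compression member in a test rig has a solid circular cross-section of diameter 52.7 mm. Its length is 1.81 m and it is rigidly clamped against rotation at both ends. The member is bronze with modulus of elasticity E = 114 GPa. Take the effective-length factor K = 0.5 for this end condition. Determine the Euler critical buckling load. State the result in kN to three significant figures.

I = πd⁴/64 = π×52.7⁴/64 = 3.786×10^5 mm⁴
I = 3.786×10^5 mm⁴ = 3.786×10^-7 m⁴
Effective length L_e = K·L = 0.5 × 1.81 = 0.9050 m
P_cr = π²EI / L_e² = π² × 114×10⁹ × 3.786×10^-7 / 0.9050² = 5.201×10^5 N

P_cr ≈ 520 kN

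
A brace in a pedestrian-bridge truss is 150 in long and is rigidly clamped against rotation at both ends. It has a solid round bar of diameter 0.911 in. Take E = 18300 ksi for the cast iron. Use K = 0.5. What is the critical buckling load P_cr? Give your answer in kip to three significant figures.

P_cr ≈ 1.09 kip

I = πd⁴/64 = π×0.911⁴/64 = 3.381×10^-2 in⁴
Effective length L_e = K·L = 0.5 × 150 = 75.00 in
P_cr = π²EI / L_e² = π² × 18300×10³ × 3.381×10^-2 / 75.00² = 1.086×10^3 lb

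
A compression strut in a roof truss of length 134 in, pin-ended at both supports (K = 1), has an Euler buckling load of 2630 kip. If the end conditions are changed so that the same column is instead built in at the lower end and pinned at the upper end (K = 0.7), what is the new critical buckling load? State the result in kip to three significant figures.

P_cr ≈ 5370 kip

P_cr ∝ 1/K², so P_cr,new = P_cr,old × (K_old/K_new)² = 2630 × (1/0.7)²
= 2630 × 2.041 = 5370 kip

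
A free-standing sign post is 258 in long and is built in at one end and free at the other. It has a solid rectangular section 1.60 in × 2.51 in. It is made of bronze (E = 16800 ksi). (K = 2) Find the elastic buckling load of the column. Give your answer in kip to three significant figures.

P_cr ≈ 0.534 kip

Buckling occurs about the weak axis: I_min = h·b³/12 with b = 1.60 in (the shorter side).
I_min = 2.51×1.60³/12 = 0.8567 in⁴
Effective length L_e = K·L = 2 × 258 = 516.0 in
P_cr = π²EI / L_e² = π² × 16800×10³ × 0.8567 / 516.0² = 533.5 lb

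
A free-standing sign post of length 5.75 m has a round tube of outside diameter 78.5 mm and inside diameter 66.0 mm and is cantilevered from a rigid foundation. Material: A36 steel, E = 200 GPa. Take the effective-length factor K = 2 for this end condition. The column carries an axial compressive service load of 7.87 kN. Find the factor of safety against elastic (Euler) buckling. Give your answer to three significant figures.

n ≈ 1.77

d_o = 78.5 mm, d_i = 66.0 mm
I = π(d_o⁴ − d_i⁴)/64 = π(78.5⁴ − 66.00⁴)/64 = 9.326×10^5 mm⁴
I = 9.326×10^5 mm⁴ = 9.326×10^-7 m⁴
Effective length L_e = K·L = 2 × 5.75 = 11.50 m
P_cr = π²EI / L_e² = π² × 200×10⁹ × 9.326×10^-7 / 11.50² = 1.392×10^4 N
Factor of safety n = P_cr / P = 13.920 / 7.87 = 1.77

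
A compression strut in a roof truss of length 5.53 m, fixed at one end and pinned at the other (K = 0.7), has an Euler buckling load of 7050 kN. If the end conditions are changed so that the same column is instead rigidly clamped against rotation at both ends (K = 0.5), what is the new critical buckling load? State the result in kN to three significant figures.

P_cr ∝ 1/K², so P_cr,new = P_cr,old × (K_old/K_new)² = 7050 × (0.7/0.5)²
= 7050 × 1.960 = 13800 kN

P_cr ≈ 13800 kN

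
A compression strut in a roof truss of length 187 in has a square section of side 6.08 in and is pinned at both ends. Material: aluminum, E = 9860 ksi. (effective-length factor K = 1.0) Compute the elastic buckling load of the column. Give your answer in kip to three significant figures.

P_cr ≈ 317 kip

I = a⁴/12 = 6.08⁴/12 = 113.9 in⁴
Effective length L_e = K·L = 1 × 187 = 187.0 in
P_cr = π²EI / L_e² = π² × 9860×10³ × 113.9 / 187.0² = 3.169×10^5 lb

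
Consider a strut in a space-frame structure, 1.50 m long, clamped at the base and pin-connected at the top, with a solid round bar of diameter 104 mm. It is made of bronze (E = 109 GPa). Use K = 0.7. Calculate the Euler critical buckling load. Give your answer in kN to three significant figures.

I = πd⁴/64 = π×104⁴/64 = 5.743×10^6 mm⁴
I = 5.743×10^6 mm⁴ = 5.743×10^-6 m⁴
Effective length L_e = K·L = 0.7 × 1.50 = 1.050 m
P_cr = π²EI / L_e² = π² × 109×10⁹ × 5.743×10^-6 / 1.050² = 5.603×10^6 N

P_cr ≈ 5600 kN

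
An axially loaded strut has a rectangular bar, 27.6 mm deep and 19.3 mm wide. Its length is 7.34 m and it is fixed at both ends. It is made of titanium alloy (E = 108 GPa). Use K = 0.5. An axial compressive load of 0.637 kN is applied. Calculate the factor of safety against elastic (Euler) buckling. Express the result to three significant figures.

Buckling occurs about the weak axis: I_min = h·b³/12 with b = 19.3 mm (the shorter side).
I_min = 27.6×19.3³/12 = 1.653×10^4 mm⁴
I = 1.653×10^4 mm⁴ = 1.653×10^-8 m⁴
Effective length L_e = K·L = 0.5 × 7.34 = 3.670 m
P_cr = π²EI / L_e² = π² × 108×10⁹ × 1.653×10^-8 / 3.670² = 1.309×10^3 N
Factor of safety n = P_cr / P = 1.3086 / 0.637 = 2.05

n ≈ 2.05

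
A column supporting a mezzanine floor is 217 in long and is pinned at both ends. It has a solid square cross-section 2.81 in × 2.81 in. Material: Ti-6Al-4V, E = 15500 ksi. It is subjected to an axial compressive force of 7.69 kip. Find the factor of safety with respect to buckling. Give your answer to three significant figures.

n ≈ 2.19

I = a⁴/12 = 2.81⁴/12 = 5.196 in⁴
Effective length L_e = K·L = 1 × 217 = 217.0 in
P_cr = π²EI / L_e² = π² × 15500×10³ × 5.196 / 217.0² = 1.688×10^4 lb
Factor of safety n = P_cr / P = 16.879 / 7.69 = 2.19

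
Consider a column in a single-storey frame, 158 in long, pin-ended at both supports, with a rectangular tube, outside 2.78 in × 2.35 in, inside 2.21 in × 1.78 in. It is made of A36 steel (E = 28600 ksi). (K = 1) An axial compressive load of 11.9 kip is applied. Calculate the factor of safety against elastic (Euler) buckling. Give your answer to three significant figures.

Weak-axis I_min = (h_o·b_o³ − h_i·b_i³)/12 with b_o = 2.35, b_i = 1.780 in (shorter outer/inner sides).
I_min = (2.78×2.35³ − 2.210×1.780³)/12 = 1.968 in⁴
Effective length L_e = K·L = 1 × 158 = 158.0 in
P_cr = π²EI / L_e² = π² × 28600×10³ × 1.968 / 158.0² = 2.225×10^4 lb
Factor of safety n = P_cr / P = 22.251 / 11.9 = 1.87

n ≈ 1.87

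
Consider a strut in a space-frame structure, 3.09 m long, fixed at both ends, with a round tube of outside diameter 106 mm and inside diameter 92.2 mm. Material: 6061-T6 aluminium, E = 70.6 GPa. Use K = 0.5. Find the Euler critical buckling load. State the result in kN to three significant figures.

d_o = 106 mm, d_i = 92.2 mm
I = π(d_o⁴ − d_i⁴)/64 = π(106⁴ − 92.20⁴)/64 = 2.650×10^6 mm⁴
I = 2.650×10^6 mm⁴ = 2.650×10^-6 m⁴
Effective length L_e = K·L = 0.5 × 3.09 = 1.545 m
P_cr = π²EI / L_e² = π² × 70.6×10⁹ × 2.650×10^-6 / 1.545² = 7.735×10^5 N

P_cr ≈ 774 kN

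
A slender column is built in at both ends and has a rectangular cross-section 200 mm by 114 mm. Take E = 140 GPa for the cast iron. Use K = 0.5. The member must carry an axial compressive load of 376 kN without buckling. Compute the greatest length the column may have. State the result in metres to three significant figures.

Buckling occurs about the weak axis: I_min = h·b³/12 with b = 114 mm (the shorter side).
I_min = 200×114³/12 = 2.469×10^7 mm⁴
I = 2.469×10^-5 m⁴
At the buckling limit P_cr = P = 3.760×10^5 N
From P_cr = π²EI/(K·L)²:  L = (1/K)·√(π²EI/P_cr) = (1/0.5)·√(π²×1.40×10^11×2.469×10^-5/3.760×10^5)
L = 19.1 m

L_max ≈ 19.1 m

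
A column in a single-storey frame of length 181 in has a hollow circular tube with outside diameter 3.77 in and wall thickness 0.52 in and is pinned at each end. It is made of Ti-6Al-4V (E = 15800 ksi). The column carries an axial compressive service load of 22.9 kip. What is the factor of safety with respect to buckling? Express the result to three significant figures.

n ≈ 1.49

Inner diameter d_i = 3.77 − 2×0.52 = 2.730 in
I = π(d_o⁴ − d_i⁴)/64 = π(3.77⁴ − 2.730⁴)/64 = 7.189 in⁴
Effective length L_e = K·L = 1 × 181 = 181.0 in
P_cr = π²EI / L_e² = π² × 15800×10³ × 7.189 / 181.0² = 3.422×10^4 lb
Factor of safety n = P_cr / P = 34.221 / 22.9 = 1.49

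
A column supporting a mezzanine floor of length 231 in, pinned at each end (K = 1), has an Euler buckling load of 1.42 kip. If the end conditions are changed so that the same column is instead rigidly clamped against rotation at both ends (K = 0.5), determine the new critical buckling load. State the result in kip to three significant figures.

P_cr ∝ 1/K², so P_cr,new = P_cr,old × (K_old/K_new)² = 1.42 × (1/0.5)²
= 1.42 × 4.000 = 5.68 kip

P_cr ≈ 5.68 kip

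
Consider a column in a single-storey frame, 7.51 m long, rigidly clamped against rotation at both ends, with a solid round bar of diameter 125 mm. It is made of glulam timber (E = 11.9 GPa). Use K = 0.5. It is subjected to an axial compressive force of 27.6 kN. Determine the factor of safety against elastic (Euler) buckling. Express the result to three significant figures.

n ≈ 3.62

I = πd⁴/64 = π×125⁴/64 = 1.198×10^7 mm⁴
I = 1.198×10^7 mm⁴ = 1.198×10^-5 m⁴
Effective length L_e = K·L = 0.5 × 7.51 = 3.755 m
P_cr = π²EI / L_e² = π² × 11.9×10⁹ × 1.198×10^-5 / 3.755² = 9.982×10^4 N
Factor of safety n = P_cr / P = 99.824 / 27.6 = 3.62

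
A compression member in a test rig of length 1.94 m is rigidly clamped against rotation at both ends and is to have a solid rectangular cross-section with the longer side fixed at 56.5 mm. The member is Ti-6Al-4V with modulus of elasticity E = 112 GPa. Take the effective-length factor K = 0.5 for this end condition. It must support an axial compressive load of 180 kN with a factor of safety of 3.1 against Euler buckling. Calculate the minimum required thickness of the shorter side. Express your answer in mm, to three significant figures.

Required P_cr = n·P = 3.1 × 180 = 558.0 kN
L_e = K·L = 0.5 × 1.94 = 0.9700 m
Required I = P_cr·L_e²/(π²E) = 5.580×10^5 × 0.9700² / (π² × 1.12×10^11) = 4.750×10^-7 m⁴
I_req = 4.750×10^5 mm⁴
Rectangle, weak axis: I_min = h·b³/12 with h = 56.5 mm fixed  ⇒  b = (12I/h)^(1/3) = 46.6 mm

b ≈ 46.6 mm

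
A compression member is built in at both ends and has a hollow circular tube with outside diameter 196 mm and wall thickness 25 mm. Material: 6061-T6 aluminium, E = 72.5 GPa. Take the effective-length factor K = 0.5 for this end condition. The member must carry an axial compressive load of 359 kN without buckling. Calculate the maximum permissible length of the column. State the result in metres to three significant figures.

Inner diameter d_i = 196 − 2×25 = 146.0 mm
I = π(d_o⁴ − d_i⁴)/64 = π(196⁴ − 146.0⁴)/64 = 5.014×10^7 mm⁴
I = 5.014×10^-5 m⁴
At the buckling limit P_cr = P = 3.590×10^5 N
From P_cr = π²EI/(K·L)²:  L = (1/K)·√(π²EI/P_cr) = (1/0.5)·√(π²×7.25×10^10×5.014×10^-5/3.590×10^5)
L = 20.0 m

L_max ≈ 20.0 m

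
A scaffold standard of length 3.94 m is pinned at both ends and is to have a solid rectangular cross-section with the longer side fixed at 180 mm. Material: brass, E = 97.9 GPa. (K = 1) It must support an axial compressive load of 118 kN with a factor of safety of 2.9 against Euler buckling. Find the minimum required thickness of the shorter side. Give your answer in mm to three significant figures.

Required P_cr = n·P = 2.9 × 118 = 342.2 kN
L_e = K·L = 1 × 3.94 = 3.940 m
Required I = P_cr·L_e²/(π²E) = 3.422×10^5 × 3.940² / (π² × 9.79×10^10) = 5.498×10^-6 m⁴
I_req = 5.498×10^6 mm⁴
Rectangle, weak axis: I_min = h·b³/12 with h = 180 mm fixed  ⇒  b = (12I/h)^(1/3) = 71.6 mm

b ≈ 71.6 mm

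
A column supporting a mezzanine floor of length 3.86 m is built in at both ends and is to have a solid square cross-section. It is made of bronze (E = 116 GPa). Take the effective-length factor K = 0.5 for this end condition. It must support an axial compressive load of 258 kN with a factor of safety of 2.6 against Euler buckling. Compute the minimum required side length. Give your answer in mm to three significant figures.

Required P_cr = n·P = 2.6 × 258 = 670.8 kN
L_e = K·L = 0.5 × 3.86 = 1.930 m
Required I = P_cr·L_e²/(π²E) = 6.708×10^5 × 1.930² / (π² × 1.16×10^11) = 2.182×10^-6 m⁴
I_req = 2.182×10^6 mm⁴
Solid square: I = a⁴/12  ⇒  a = (12I)^(1/4) = (12×2.182×10^6)^(1/4) = 71.5 mm

a ≈ 71.5 mm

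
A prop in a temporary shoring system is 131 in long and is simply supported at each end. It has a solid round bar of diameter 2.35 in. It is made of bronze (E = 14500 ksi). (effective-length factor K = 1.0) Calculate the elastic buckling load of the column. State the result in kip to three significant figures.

P_cr ≈ 12.5 kip

I = πd⁴/64 = π×2.35⁴/64 = 1.497 in⁴
Effective length L_e = K·L = 1 × 131 = 131.0 in
P_cr = π²EI / L_e² = π² × 14500×10³ × 1.497 / 131.0² = 1.248×10^4 lb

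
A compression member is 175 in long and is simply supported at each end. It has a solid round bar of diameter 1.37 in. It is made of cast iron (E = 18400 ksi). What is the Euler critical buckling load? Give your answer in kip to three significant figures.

P_cr ≈ 1.03 kip

I = πd⁴/64 = π×1.37⁴/64 = 0.1729 in⁴
Effective length L_e = K·L = 1 × 175 = 175.0 in
P_cr = π²EI / L_e² = π² × 18400×10³ × 0.1729 / 175.0² = 1.025×10^3 lb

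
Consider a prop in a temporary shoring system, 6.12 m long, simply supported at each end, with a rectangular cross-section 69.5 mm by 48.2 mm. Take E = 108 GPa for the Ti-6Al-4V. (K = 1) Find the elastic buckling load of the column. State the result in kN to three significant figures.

P_cr ≈ 18.5 kN

Buckling occurs about the weak axis: I_min = h·b³/12 with b = 48.2 mm (the shorter side).
I_min = 69.5×48.2³/12 = 6.486×10^5 mm⁴
I = 6.486×10^5 mm⁴ = 6.486×10^-7 m⁴
Effective length L_e = K·L = 1 × 6.12 = 6.120 m
P_cr = π²EI / L_e² = π² × 108×10⁹ × 6.486×10^-7 / 6.120² = 1.846×10^4 N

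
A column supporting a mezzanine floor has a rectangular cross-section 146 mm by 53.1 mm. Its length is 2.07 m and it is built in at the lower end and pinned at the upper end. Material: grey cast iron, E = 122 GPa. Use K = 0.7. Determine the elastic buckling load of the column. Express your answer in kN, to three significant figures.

Buckling occurs about the weak axis: I_min = h·b³/12 with b = 53.1 mm (the shorter side).
I_min = 146×53.1³/12 = 1.822×10^6 mm⁴
I = 1.822×10^6 mm⁴ = 1.822×10^-6 m⁴
Effective length L_e = K·L = 0.7 × 2.07 = 1.449 m
P_cr = π²EI / L_e² = π² × 122×10⁹ × 1.822×10^-6 / 1.449² = 1.045×10^6 N

P_cr ≈ 1040 kN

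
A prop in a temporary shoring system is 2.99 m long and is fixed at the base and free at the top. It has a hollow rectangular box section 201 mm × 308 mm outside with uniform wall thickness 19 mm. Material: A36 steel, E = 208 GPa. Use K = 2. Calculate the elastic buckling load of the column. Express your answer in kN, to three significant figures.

Inner dimensions: h_i = 308 − 2×19 = 270.0 mm, b_i = 201 − 2×19 = 163.0 mm
Weak-axis I_min = (h_o·b_o³ − h_i·b_i³)/12 with b_o = 201, b_i = 163.0 mm (shorter outer/inner sides).
I_min = (308×201³ − 270.0×163.0³)/12 = 1.110×10^8 mm⁴
I = 1.110×10^8 mm⁴ = 1.110×10^-4 m⁴
Effective length L_e = K·L = 2 × 2.99 = 5.980 m
P_cr = π²EI / L_e² = π² × 208×10⁹ × 1.110×10^-4 / 5.980² = 6.371×10^6 N

P_cr ≈ 6370 kN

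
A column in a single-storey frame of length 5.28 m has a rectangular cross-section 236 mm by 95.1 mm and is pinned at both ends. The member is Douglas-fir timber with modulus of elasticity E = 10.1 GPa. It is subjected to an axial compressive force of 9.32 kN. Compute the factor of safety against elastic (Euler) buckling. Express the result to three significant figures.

n ≈ 6.49

Buckling occurs about the weak axis: I_min = h·b³/12 with b = 95.1 mm (the shorter side).
I_min = 236×95.1³/12 = 1.692×10^7 mm⁴
I = 1.692×10^7 mm⁴ = 1.692×10^-5 m⁴
Effective length L_e = K·L = 1 × 5.28 = 5.280 m
P_cr = π²EI / L_e² = π² × 10.1×10⁹ × 1.692×10^-5 / 5.280² = 6.048×10^4 N
Factor of safety n = P_cr / P = 60.482 / 9.32 = 6.49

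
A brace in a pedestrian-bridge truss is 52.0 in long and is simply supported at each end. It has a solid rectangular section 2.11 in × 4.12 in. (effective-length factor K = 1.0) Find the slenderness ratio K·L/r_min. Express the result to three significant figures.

For a rectangle r_min = b/√12 = 2.11/√12 = 0.6091 in
L_e = K·L = 1 × 52.0 = 52.00 in
λ = L_e / r_min = 52.000 / 0.6091 = 85.4

λ ≈ 85.4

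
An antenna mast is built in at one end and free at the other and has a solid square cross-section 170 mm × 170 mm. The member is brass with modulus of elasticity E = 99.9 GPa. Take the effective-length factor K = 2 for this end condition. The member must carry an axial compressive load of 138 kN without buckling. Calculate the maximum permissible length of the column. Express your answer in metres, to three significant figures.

L_max ≈ 11.1 m

I = a⁴/12 = 170⁴/12 = 6.960×10^7 mm⁴
I = 6.960×10^-5 m⁴
At the buckling limit P_cr = P = 1.380×10^5 N
From P_cr = π²EI/(K·L)²:  L = (1/K)·√(π²EI/P_cr) = (1/2)·√(π²×9.99×10^10×6.960×10^-5/1.380×10^5)
L = 11.1 m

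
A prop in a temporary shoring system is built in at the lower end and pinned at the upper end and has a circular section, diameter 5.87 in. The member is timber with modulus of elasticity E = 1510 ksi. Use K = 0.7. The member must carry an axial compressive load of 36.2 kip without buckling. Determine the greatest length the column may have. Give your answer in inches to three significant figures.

L_max ≈ 221 in

I = πd⁴/64 = π×5.87⁴/64 = 58.28 in⁴
At the buckling limit P_cr = P = 3.620×10^4 lb
From P_cr = π²EI/(K·L)²:  L = (1/K)·√(π²EI/P_cr) = (1/0.7)·√(π²×1.51×10^6×58.28/3.620×10^4)
L = 221 in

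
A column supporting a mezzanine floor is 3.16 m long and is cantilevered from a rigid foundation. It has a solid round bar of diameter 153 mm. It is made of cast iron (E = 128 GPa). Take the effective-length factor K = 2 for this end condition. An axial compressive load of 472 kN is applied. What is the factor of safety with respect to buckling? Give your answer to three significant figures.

n ≈ 1.80

I = πd⁴/64 = π×153⁴/64 = 2.690×10^7 mm⁴
I = 2.690×10^7 mm⁴ = 2.690×10^-5 m⁴
Effective length L_e = K·L = 2 × 3.16 = 6.320 m
P_cr = π²EI / L_e² = π² × 128×10⁹ × 2.690×10^-5 / 6.320² = 8.508×10^5 N
Factor of safety n = P_cr / P = 850.77 / 472 = 1.80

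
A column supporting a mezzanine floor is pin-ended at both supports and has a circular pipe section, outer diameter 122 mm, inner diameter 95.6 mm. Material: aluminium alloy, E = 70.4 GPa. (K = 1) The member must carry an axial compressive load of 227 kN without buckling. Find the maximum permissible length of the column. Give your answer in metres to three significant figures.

d_o = 122 mm, d_i = 95.6 mm
I = π(d_o⁴ − d_i⁴)/64 = π(122⁴ − 95.60⁴)/64 = 6.774×10^6 mm⁴
I = 6.774×10^-6 m⁴
At the buckling limit P_cr = P = 2.270×10^5 N
From P_cr = π²EI/(K·L)²:  L = (1/K)·√(π²EI/P_cr) = (1/1)·√(π²×7.04×10^10×6.774×10^-6/2.270×10^5)
L = 4.55 m

L_max ≈ 4.55 m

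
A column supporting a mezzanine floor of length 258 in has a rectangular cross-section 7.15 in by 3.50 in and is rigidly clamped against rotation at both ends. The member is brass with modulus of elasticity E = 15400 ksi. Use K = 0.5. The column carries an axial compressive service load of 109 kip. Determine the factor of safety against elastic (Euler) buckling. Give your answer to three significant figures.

Buckling occurs about the weak axis: I_min = h·b³/12 with b = 3.50 in (the shorter side).
I_min = 7.15×3.50³/12 = 25.55 in⁴
Effective length L_e = K·L = 0.5 × 258 = 129.0 in
P_cr = π²EI / L_e² = π² × 15400×10³ × 25.55 / 129.0² = 2.333×10^5 lb
Factor of safety n = P_cr / P = 233.33 / 109 = 2.14

n ≈ 2.14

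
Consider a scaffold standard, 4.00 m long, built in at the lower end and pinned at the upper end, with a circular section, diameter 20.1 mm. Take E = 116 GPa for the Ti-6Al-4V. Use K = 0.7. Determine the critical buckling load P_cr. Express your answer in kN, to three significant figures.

I = πd⁴/64 = π×20.1⁴/64 = 8.012×10^3 mm⁴
I = 8.012×10^3 mm⁴ = 8.012×10^-9 m⁴
Effective length L_e = K·L = 0.7 × 4.00 = 2.800 m
P_cr = π²EI / L_e² = π² × 116×10⁹ × 8.012×10^-9 / 2.800² = 1.170×10^3 N

P_cr ≈ 1.17 kN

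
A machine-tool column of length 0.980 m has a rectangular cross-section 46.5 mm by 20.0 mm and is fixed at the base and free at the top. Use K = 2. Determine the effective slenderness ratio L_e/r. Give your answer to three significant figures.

Buckling occurs about the weak axis: I_min = h·b³/12 with b = 20.0 mm (the shorter side).
I_min = 46.5×20.0³/12 = 3.100×10^4 mm⁴
A = 930.0 mm²;  r_min = √(I/A) = √(3.100×10^4/930.0) = 5.774 mm
L_e = K·L = 2 × 0.980 m = 1.960 m = 1960.0 mm
λ = L_e / r_min = 1960.0 / 5.774 = 339

λ ≈ 339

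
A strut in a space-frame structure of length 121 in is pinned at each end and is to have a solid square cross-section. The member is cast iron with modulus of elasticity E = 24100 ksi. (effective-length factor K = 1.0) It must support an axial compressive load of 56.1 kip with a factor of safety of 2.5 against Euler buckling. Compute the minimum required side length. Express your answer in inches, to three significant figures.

Required P_cr = n·P = 2.5 × 56.1 = 140.2 kip
L_e = K·L = 1 × 121 = 121.0 in
Required I = P_cr·L_e²/(π²E) = 1.403×10^5 × 121.0² / (π² × 2.41×10^7) = 8.633 in⁴
Solid square: I = a⁴/12  ⇒  a = (12I)^(1/4) = (12×8.633)^(1/4) = 3.19 in

a ≈ 3.19 in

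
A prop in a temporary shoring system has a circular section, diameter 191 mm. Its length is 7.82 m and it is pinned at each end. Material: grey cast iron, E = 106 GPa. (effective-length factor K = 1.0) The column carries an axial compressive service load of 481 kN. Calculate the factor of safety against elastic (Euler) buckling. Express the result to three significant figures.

I = πd⁴/64 = π×191⁴/64 = 6.533×10^7 mm⁴
I = 6.533×10^7 mm⁴ = 6.533×10^-5 m⁴
Effective length L_e = K·L = 1 × 7.82 = 7.820 m
P_cr = π²EI / L_e² = π² × 106×10⁹ × 6.533×10^-5 / 7.820² = 1.118×10^6 N
Factor of safety n = P_cr / P = 1117.6 / 481 = 2.32

n ≈ 2.32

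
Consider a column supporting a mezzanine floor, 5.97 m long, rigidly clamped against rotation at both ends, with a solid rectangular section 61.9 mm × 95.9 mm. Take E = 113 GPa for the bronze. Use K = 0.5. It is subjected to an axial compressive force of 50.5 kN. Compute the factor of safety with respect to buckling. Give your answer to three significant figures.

n ≈ 4.70

Buckling occurs about the weak axis: I_min = h·b³/12 with b = 61.9 mm (the shorter side).
I_min = 95.9×61.9³/12 = 1.895×10^6 mm⁴
I = 1.895×10^6 mm⁴ = 1.895×10^-6 m⁴
Effective length L_e = K·L = 0.5 × 5.97 = 2.985 m
P_cr = π²EI / L_e² = π² × 113×10⁹ × 1.895×10^-6 / 2.985² = 2.372×10^5 N
Factor of safety n = P_cr / P = 237.25 / 50.5 = 4.70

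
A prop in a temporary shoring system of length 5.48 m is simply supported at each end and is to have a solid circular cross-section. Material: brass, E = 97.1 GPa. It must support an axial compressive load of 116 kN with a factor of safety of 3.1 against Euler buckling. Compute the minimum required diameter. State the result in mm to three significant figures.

d ≈ 123 mm

Required P_cr = n·P = 3.1 × 116 = 359.6 kN
L_e = K·L = 1 × 5.48 = 5.480 m
Required I = P_cr·L_e²/(π²E) = 3.596×10^5 × 5.480² / (π² × 9.71×10^10) = 1.127×10^-5 m⁴
I_req = 1.127×10^7 mm⁴
Solid circle: I = πd⁴/64  ⇒  d = (64I/π)^(1/4) = (64×1.127×10^7/π)^(1/4) = 123 mm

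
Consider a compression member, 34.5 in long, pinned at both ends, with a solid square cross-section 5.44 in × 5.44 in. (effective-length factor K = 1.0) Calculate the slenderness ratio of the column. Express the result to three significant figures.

For a square r = a/√12 = 5.44/√12 = 1.570 in
L_e = K·L = 1 × 34.5 = 34.50 in
λ = L_e / r_min = 34.500 / 1.570 = 22.0

λ ≈ 22.0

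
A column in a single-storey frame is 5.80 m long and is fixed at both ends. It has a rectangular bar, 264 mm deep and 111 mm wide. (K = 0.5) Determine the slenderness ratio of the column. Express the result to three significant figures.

λ ≈ 90.5

Buckling occurs about the weak axis: I_min = h·b³/12 with b = 111 mm (the shorter side).
I_min = 264×111³/12 = 3.009×10^7 mm⁴
A = 2.930×10^4 mm²;  r_min = √(I/A) = √(3.009×10^7/2.930×10^4) = 32.04 mm
L_e = K·L = 0.5 × 5.80 m = 2.900 m = 2900.0 mm
λ = L_e / r_min = 2900.0 / 32.04 = 90.5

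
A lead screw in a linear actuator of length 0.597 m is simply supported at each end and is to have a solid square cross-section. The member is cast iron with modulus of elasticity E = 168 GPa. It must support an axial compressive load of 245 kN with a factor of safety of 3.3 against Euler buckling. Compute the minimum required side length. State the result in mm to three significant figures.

a ≈ 38.0 mm

Required P_cr = n·P = 3.3 × 245 = 808.5 kN
L_e = K·L = 1 × 0.597 = 0.5970 m
Required I = P_cr·L_e²/(π²E) = 8.085×10^5 × 0.5970² / (π² × 1.68×10^11) = 1.738×10^-7 m⁴
I_req = 1.738×10^5 mm⁴
Solid square: I = a⁴/12  ⇒  a = (12I)^(1/4) = (12×1.738×10^5)^(1/4) = 38.0 mm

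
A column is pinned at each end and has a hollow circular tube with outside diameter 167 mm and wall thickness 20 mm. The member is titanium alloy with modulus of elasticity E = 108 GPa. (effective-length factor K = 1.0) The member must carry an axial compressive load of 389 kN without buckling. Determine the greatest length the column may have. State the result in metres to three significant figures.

Inner diameter d_i = 167 − 2×20 = 127.0 mm
I = π(d_o⁴ − d_i⁴)/64 = π(167⁴ − 127.0⁴)/64 = 2.541×10^7 mm⁴
I = 2.541×10^-5 m⁴
At the buckling limit P_cr = P = 3.890×10^5 N
From P_cr = π²EI/(K·L)²:  L = (1/K)·√(π²EI/P_cr) = (1/1)·√(π²×1.08×10^11×2.541×10^-5/3.890×10^5)
L = 8.34 m

L_max ≈ 8.34 m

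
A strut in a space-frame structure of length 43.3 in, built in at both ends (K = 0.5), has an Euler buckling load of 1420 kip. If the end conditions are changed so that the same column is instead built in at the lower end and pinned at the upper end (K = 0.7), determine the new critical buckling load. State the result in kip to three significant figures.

P_cr ≈ 724 kip

P_cr ∝ 1/K², so P_cr,new = P_cr,old × (K_old/K_new)² = 1420 × (0.5/0.7)²
= 1420 × 0.5102 = 724 kip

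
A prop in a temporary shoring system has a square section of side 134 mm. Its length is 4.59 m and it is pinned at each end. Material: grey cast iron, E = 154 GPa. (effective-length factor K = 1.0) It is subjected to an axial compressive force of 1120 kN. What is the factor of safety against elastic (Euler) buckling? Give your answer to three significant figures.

n ≈ 1.73

I = a⁴/12 = 134⁴/12 = 2.687×10^7 mm⁴
I = 2.687×10^7 mm⁴ = 2.687×10^-5 m⁴
Effective length L_e = K·L = 1 × 4.59 = 4.590 m
P_cr = π²EI / L_e² = π² × 154×10⁹ × 2.687×10^-5 / 4.590² = 1.938×10^6 N
Factor of safety n = P_cr / P = 1938.4 / 1120 = 1.73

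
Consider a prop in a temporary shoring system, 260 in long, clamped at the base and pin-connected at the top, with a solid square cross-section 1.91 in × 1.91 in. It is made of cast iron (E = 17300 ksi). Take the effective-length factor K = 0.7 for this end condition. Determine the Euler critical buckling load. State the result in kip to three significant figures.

I = a⁴/12 = 1.91⁴/12 = 1.109 in⁴
Effective length L_e = K·L = 0.7 × 260 = 182.0 in
P_cr = π²EI / L_e² = π² × 17300×10³ × 1.109 / 182.0² = 5.717×10^3 lb

P_cr ≈ 5.72 kip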